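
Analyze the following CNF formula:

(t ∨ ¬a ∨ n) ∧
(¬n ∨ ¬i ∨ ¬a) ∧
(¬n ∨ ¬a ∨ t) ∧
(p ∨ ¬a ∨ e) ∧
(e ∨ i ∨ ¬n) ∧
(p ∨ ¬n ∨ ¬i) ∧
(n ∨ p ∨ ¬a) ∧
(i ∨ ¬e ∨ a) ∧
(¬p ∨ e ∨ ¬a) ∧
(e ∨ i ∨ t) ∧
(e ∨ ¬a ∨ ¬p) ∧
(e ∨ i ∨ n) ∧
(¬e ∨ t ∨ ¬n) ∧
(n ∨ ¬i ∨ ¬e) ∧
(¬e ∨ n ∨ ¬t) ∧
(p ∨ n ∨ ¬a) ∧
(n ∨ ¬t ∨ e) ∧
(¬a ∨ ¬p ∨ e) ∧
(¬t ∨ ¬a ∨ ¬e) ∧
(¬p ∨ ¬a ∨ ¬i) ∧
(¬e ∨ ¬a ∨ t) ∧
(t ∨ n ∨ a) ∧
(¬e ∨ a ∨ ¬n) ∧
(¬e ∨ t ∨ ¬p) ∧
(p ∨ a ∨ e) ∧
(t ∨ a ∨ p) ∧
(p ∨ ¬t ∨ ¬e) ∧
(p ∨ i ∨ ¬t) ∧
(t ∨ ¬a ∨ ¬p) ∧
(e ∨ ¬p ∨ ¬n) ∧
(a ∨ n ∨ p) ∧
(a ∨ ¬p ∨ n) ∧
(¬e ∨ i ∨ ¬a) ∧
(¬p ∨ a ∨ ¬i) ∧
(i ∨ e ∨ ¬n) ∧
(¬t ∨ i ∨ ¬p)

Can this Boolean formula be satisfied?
No

No, the formula is not satisfiable.

No assignment of truth values to the variables can make all 36 clauses true simultaneously.

The formula is UNSAT (unsatisfiable).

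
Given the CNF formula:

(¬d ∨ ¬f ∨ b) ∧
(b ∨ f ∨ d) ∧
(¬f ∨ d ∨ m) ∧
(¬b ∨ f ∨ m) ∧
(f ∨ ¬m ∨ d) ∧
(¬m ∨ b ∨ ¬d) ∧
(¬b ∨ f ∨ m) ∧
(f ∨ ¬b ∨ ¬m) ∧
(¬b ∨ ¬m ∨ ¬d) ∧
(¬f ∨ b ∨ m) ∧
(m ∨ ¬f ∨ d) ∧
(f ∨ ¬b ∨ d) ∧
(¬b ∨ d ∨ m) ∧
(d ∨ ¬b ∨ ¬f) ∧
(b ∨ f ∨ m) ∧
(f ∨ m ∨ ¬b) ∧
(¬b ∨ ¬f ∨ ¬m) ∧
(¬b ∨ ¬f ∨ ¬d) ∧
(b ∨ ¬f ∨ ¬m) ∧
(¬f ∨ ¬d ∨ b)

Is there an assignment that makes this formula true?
No

No, the formula is not satisfiable.

No assignment of truth values to the variables can make all 20 clauses true simultaneously.

The formula is UNSAT (unsatisfiable).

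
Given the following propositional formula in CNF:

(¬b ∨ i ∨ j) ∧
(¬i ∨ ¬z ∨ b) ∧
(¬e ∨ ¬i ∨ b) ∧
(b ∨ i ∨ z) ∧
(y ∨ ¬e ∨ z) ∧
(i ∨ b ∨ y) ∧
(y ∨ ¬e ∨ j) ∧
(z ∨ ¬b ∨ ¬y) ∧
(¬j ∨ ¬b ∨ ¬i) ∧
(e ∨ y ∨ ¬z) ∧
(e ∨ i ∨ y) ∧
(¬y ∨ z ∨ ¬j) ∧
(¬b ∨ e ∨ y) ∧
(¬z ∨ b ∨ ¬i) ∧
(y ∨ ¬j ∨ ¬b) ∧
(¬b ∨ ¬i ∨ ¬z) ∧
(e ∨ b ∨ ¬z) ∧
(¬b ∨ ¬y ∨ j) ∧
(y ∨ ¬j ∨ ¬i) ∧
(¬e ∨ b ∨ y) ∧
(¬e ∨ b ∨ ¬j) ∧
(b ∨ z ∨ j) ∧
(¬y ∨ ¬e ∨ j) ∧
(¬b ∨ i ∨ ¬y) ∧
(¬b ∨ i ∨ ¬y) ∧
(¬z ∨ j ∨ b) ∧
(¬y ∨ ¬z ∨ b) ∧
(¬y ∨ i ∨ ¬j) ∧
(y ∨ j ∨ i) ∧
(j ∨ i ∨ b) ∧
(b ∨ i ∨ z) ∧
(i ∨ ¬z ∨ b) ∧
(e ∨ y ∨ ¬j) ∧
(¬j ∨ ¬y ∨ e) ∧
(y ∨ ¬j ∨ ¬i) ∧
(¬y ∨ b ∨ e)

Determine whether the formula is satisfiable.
No

No, the formula is not satisfiable.

No assignment of truth values to the variables can make all 36 clauses true simultaneously.

The formula is UNSAT (unsatisfiable).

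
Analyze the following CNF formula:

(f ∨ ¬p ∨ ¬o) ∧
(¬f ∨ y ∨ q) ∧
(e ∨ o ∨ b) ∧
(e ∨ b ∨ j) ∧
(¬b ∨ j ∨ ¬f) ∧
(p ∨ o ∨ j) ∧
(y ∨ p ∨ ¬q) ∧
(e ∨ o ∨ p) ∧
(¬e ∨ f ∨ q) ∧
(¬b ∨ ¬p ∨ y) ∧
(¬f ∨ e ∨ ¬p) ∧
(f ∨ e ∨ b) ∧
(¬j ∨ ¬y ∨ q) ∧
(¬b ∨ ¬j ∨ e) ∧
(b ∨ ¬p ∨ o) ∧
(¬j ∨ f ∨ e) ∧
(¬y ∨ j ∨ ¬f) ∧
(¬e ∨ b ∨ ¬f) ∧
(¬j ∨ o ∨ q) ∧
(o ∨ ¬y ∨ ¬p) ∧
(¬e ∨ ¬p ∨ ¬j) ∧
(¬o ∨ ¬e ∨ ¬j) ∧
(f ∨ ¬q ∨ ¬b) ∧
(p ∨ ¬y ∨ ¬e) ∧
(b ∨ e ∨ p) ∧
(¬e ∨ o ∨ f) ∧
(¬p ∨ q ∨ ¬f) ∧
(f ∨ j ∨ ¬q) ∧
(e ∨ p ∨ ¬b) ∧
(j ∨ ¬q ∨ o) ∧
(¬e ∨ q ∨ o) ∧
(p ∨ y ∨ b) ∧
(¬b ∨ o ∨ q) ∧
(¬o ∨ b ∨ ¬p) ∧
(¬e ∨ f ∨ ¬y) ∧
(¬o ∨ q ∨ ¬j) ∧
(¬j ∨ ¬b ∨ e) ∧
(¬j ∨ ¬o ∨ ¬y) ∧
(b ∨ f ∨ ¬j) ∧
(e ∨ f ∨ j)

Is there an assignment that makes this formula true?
No

No, the formula is not satisfiable.

No assignment of truth values to the variables can make all 40 clauses true simultaneously.

The formula is UNSAT (unsatisfiable).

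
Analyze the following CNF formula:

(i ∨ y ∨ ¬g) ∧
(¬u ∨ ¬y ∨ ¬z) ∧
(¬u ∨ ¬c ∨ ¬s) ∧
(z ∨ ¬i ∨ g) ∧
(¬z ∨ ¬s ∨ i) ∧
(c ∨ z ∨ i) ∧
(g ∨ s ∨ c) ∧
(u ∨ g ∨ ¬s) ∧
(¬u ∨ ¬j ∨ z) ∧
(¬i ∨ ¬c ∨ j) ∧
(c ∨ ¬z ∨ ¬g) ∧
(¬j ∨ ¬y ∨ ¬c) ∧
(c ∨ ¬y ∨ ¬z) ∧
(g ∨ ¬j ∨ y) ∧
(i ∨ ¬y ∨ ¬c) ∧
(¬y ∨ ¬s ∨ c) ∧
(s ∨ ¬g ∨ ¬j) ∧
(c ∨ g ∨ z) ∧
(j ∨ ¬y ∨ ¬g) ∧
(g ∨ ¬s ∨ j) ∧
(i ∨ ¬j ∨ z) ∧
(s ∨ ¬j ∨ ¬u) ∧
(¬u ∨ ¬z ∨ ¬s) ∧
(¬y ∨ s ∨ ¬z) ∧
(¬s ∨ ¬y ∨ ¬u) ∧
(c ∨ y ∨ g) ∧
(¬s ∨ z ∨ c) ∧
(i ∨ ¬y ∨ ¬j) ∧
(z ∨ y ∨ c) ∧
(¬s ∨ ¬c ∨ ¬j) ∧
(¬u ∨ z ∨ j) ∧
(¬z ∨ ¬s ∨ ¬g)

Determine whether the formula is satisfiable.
Yes

Yes, the formula is satisfiable.

One satisfying assignment is: i=False, s=False, y=False, u=False, z=False, g=False, j=False, c=True

Verification: With this assignment, all 32 clauses evaluate to true.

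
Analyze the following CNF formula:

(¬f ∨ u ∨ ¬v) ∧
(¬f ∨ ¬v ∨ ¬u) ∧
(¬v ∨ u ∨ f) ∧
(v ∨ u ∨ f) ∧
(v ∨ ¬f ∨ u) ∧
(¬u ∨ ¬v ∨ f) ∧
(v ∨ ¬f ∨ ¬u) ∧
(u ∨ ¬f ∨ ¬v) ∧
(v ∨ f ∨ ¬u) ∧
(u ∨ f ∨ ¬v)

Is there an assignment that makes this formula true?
No

No, the formula is not satisfiable.

No assignment of truth values to the variables can make all 10 clauses true simultaneously.

The formula is UNSAT (unsatisfiable).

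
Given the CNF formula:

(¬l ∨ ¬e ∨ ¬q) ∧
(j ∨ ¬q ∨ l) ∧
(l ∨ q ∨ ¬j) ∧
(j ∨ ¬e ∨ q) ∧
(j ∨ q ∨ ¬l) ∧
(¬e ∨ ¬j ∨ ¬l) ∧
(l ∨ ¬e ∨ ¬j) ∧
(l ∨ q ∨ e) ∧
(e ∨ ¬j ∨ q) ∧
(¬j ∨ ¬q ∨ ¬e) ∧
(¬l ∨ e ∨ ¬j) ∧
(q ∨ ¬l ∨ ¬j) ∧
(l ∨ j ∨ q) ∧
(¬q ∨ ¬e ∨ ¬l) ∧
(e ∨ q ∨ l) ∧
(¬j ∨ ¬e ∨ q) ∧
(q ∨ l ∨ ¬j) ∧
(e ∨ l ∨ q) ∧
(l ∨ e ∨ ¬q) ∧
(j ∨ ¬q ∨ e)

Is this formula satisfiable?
No

No, the formula is not satisfiable.

No assignment of truth values to the variables can make all 20 clauses true simultaneously.

The formula is UNSAT (unsatisfiable).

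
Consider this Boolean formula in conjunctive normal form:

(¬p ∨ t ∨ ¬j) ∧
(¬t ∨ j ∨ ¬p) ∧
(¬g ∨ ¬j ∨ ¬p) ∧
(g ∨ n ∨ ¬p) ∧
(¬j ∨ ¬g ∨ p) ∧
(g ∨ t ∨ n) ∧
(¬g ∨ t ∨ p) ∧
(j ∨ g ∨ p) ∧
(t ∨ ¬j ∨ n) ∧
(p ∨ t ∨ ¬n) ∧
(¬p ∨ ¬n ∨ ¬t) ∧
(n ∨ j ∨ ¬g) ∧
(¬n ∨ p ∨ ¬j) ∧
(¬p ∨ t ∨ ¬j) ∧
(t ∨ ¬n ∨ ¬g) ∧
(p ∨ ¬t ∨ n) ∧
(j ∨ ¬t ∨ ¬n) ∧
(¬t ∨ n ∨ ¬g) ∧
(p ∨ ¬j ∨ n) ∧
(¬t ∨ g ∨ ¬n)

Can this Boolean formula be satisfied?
Yes

Yes, the formula is satisfiable.

One satisfying assignment is: j=False, p=True, n=True, g=False, t=False

Verification: With this assignment, all 20 clauses evaluate to true.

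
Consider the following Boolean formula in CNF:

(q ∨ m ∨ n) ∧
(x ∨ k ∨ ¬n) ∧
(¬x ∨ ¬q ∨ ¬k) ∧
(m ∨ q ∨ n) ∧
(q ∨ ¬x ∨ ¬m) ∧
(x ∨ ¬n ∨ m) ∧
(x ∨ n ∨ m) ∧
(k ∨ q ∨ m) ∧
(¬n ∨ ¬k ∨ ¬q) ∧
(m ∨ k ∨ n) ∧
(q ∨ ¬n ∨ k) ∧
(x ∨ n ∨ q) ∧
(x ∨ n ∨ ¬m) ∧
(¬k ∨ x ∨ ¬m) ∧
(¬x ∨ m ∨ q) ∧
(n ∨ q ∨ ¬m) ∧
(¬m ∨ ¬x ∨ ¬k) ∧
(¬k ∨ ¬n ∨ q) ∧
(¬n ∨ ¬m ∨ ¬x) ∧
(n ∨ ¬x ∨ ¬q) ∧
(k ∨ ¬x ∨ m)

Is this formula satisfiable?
No

No, the formula is not satisfiable.

No assignment of truth values to the variables can make all 21 clauses true simultaneously.

The formula is UNSAT (unsatisfiable).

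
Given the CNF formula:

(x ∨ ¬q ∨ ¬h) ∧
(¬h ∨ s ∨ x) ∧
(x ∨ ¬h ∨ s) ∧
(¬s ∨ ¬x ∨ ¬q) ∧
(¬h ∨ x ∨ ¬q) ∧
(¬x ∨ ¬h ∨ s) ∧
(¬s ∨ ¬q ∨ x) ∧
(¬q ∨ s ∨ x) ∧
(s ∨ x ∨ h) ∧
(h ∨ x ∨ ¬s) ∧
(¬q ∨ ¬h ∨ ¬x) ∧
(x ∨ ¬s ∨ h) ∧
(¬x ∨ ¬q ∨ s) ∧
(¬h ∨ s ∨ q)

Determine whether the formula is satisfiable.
Yes

Yes, the formula is satisfiable.

One satisfying assignment is: q=False, s=False, h=False, x=True

Verification: With this assignment, all 14 clauses evaluate to true.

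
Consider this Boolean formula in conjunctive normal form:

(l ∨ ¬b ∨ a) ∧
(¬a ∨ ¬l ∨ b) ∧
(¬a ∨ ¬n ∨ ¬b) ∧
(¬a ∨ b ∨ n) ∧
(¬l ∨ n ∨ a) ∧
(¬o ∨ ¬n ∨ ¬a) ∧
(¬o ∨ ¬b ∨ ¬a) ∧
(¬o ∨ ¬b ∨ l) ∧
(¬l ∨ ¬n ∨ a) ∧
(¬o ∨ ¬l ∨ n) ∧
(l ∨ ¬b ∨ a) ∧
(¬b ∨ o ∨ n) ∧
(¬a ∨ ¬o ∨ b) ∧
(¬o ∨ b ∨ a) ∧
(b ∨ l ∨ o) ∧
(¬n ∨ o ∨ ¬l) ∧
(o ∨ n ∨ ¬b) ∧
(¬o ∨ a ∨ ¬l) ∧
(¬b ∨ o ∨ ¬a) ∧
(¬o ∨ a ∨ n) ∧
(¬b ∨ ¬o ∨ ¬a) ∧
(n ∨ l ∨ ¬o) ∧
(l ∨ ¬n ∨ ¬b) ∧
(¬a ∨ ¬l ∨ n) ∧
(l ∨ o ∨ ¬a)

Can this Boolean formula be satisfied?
No

No, the formula is not satisfiable.

No assignment of truth values to the variables can make all 25 clauses true simultaneously.

The formula is UNSAT (unsatisfiable).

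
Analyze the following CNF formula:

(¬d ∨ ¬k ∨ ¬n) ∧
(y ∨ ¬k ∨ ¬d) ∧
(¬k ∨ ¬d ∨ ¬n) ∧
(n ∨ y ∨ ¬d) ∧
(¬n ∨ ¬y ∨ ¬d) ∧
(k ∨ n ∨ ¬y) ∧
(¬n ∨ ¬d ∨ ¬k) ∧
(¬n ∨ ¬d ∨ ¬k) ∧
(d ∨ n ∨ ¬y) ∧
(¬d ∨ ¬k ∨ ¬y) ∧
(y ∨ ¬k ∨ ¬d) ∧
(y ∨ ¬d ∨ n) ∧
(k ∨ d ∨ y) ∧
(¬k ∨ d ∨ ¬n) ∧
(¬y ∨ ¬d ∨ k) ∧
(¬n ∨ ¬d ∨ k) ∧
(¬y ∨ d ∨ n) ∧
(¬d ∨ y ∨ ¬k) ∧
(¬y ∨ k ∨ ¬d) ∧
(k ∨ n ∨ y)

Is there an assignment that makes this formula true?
Yes

Yes, the formula is satisfiable.

One satisfying assignment is: k=True, n=False, d=False, y=False

Verification: With this assignment, all 20 clauses evaluate to true.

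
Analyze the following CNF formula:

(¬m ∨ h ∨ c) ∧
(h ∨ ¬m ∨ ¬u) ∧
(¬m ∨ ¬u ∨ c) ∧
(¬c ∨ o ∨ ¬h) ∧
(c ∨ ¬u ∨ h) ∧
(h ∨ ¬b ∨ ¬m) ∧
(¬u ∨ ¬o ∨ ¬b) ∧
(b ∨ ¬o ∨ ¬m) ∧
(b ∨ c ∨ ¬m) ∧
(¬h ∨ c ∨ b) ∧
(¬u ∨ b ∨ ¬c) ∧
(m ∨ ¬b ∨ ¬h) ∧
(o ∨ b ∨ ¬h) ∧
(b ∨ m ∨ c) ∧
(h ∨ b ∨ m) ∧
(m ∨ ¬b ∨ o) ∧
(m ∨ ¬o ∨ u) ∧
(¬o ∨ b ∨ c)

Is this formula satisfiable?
Yes

Yes, the formula is satisfiable.

One satisfying assignment is: u=False, o=False, c=True, b=False, m=True, h=False

Verification: With this assignment, all 18 clauses evaluate to true.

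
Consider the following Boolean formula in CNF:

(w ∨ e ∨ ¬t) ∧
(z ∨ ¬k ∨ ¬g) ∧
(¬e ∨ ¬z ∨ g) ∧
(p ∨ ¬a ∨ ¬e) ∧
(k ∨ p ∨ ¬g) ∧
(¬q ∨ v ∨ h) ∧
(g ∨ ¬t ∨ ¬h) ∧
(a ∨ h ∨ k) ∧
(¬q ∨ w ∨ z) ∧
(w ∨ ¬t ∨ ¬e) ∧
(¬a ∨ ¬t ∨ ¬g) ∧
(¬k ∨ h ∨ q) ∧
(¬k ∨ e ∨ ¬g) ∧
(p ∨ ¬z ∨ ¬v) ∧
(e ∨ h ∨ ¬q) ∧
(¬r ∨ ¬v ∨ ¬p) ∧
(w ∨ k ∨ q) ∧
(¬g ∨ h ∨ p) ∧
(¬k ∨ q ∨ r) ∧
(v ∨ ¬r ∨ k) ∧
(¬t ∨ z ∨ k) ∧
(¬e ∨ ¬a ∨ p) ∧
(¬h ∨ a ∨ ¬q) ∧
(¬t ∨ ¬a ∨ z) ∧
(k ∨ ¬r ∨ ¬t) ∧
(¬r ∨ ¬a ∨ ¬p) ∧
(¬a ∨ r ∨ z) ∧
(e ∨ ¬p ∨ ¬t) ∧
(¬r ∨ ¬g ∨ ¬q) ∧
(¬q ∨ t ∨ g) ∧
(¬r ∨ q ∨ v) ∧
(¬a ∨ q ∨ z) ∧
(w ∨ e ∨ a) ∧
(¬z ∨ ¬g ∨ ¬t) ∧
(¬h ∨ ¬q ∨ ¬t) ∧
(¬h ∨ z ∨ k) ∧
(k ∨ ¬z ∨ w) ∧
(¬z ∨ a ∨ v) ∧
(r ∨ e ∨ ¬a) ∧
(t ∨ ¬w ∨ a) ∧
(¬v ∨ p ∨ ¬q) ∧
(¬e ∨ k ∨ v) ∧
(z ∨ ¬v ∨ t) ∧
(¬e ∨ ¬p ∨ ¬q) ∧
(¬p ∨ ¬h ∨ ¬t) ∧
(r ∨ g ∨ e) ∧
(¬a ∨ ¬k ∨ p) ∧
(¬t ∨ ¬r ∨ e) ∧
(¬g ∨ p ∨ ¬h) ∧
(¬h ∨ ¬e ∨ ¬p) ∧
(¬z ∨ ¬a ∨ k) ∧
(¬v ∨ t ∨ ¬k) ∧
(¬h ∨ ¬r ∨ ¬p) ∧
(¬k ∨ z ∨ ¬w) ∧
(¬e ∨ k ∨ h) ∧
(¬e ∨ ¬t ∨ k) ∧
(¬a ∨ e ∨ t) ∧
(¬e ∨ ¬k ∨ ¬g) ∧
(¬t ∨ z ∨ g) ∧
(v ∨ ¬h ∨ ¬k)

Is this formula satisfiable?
No

No, the formula is not satisfiable.

No assignment of truth values to the variables can make all 60 clauses true simultaneously.

The formula is UNSAT (unsatisfiable).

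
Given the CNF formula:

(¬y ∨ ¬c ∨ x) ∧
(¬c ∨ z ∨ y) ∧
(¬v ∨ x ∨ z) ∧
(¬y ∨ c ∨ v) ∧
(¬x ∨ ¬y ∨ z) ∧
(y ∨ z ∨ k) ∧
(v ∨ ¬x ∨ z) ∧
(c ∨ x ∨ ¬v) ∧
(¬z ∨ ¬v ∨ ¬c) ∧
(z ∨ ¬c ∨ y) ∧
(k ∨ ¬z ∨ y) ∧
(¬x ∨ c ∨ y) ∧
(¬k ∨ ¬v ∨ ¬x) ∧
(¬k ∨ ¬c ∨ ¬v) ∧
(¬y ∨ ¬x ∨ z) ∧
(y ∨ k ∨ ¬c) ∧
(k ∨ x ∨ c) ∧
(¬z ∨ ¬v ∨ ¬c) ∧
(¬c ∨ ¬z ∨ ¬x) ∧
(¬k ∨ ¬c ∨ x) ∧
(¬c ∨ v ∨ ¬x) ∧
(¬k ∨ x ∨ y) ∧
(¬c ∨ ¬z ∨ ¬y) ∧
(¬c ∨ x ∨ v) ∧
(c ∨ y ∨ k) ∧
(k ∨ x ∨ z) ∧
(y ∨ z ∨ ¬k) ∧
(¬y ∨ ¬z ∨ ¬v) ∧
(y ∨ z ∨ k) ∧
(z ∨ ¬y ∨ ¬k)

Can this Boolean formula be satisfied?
No

No, the formula is not satisfiable.

No assignment of truth values to the variables can make all 30 clauses true simultaneously.

The formula is UNSAT (unsatisfiable).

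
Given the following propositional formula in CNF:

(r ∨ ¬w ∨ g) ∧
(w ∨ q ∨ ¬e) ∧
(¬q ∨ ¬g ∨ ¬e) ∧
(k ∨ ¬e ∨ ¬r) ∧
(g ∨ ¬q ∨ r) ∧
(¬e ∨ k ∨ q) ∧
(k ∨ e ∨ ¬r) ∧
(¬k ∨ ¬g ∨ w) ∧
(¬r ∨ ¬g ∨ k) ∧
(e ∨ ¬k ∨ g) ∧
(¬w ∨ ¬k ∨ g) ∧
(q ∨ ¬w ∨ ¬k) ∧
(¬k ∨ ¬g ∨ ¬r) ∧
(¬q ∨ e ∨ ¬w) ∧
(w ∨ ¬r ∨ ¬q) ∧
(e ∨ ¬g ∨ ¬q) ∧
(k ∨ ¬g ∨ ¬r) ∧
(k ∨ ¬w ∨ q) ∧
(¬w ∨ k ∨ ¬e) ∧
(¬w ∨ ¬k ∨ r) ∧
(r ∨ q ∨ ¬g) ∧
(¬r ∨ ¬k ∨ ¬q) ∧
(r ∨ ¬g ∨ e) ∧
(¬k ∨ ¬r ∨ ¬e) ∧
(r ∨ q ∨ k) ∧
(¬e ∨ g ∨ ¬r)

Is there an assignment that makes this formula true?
No

No, the formula is not satisfiable.

No assignment of truth values to the variables can make all 26 clauses true simultaneously.

The formula is UNSAT (unsatisfiable).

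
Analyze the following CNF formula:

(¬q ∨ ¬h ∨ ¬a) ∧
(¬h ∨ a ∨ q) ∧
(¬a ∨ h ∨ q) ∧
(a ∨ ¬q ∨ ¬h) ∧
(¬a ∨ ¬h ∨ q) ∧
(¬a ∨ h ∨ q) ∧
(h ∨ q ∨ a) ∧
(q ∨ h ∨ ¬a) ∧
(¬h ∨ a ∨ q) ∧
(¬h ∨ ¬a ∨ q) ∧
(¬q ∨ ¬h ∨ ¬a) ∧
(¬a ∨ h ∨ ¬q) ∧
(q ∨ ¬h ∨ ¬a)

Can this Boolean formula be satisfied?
Yes

Yes, the formula is satisfiable.

One satisfying assignment is: a=False, h=False, q=True

Verification: With this assignment, all 13 clauses evaluate to true.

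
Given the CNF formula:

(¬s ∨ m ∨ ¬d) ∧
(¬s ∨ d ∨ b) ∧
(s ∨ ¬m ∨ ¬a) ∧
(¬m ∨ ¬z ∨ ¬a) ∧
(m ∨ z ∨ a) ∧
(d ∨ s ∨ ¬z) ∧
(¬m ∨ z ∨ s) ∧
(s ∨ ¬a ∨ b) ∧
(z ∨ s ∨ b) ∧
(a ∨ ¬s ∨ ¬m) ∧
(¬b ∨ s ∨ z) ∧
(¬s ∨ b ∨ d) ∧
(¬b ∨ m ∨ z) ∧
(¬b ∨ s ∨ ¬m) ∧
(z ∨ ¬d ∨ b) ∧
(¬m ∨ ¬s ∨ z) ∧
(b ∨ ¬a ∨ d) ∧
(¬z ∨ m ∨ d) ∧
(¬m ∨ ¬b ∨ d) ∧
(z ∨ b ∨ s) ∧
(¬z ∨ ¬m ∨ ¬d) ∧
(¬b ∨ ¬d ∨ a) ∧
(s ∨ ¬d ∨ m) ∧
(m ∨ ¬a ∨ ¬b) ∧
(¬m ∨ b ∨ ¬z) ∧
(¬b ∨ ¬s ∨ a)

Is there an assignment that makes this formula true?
No

No, the formula is not satisfiable.

No assignment of truth values to the variables can make all 26 clauses true simultaneously.

The formula is UNSAT (unsatisfiable).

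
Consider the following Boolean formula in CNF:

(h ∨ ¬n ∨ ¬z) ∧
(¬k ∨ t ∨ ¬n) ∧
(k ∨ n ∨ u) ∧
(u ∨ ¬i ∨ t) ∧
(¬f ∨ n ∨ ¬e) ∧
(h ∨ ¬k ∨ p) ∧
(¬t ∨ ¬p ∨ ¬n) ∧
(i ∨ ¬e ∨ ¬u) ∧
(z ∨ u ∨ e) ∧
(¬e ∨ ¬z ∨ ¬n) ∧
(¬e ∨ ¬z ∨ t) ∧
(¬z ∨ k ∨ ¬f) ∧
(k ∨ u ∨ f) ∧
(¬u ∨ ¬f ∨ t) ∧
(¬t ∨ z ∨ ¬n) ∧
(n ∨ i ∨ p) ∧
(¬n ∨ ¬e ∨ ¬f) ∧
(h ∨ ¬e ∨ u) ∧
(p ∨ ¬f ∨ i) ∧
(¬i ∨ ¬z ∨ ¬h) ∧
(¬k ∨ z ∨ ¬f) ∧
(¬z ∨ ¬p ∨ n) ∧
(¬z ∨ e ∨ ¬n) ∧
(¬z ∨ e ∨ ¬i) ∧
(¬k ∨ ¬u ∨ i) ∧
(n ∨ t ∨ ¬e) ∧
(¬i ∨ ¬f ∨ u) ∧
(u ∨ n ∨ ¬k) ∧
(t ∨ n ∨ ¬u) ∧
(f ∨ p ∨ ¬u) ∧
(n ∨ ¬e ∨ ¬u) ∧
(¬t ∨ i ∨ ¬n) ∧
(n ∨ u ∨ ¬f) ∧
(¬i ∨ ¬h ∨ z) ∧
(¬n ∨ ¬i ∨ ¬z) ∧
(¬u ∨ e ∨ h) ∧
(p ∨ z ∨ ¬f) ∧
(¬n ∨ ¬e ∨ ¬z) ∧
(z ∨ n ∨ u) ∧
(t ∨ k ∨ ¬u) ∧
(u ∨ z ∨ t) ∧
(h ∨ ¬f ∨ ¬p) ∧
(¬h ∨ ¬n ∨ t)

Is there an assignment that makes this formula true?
Yes

Yes, the formula is satisfiable.

One satisfying assignment is: e=False, n=False, u=True, i=False, t=True, f=False, z=False, h=True, p=True, k=False

Verification: With this assignment, all 43 clauses evaluate to true.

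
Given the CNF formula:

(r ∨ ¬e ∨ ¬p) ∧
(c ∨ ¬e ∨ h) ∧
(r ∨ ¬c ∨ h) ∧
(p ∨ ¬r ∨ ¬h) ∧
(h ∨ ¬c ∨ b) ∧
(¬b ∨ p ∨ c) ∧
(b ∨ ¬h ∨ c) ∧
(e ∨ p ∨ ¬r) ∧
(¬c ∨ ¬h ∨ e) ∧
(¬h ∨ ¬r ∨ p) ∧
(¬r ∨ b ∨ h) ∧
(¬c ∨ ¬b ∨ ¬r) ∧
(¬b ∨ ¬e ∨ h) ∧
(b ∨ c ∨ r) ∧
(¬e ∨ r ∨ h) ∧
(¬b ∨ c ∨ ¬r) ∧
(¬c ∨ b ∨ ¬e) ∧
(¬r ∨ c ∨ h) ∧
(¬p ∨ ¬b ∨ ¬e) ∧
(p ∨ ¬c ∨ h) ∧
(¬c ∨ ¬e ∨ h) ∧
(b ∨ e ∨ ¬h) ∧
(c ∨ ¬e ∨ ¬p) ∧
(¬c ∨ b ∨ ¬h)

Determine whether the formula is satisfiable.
Yes

Yes, the formula is satisfiable.

One satisfying assignment is: c=False, p=True, b=True, h=False, r=False, e=False

Verification: With this assignment, all 24 clauses evaluate to true.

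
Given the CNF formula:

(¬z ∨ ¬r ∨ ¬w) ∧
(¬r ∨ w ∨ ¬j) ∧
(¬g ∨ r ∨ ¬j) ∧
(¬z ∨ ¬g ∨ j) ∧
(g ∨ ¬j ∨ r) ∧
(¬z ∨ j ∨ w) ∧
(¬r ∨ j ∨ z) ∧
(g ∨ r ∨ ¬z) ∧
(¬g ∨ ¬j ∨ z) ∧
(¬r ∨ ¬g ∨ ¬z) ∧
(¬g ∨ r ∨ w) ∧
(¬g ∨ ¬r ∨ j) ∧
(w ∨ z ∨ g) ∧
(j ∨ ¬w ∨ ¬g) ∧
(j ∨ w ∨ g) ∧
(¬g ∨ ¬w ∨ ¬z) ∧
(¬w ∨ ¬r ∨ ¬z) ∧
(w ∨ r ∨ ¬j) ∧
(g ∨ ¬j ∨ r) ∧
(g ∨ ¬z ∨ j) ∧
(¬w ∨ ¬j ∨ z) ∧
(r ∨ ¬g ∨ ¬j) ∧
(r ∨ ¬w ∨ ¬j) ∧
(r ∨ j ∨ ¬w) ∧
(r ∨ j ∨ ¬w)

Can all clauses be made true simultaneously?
No

No, the formula is not satisfiable.

No assignment of truth values to the variables can make all 25 clauses true simultaneously.

The formula is UNSAT (unsatisfiable).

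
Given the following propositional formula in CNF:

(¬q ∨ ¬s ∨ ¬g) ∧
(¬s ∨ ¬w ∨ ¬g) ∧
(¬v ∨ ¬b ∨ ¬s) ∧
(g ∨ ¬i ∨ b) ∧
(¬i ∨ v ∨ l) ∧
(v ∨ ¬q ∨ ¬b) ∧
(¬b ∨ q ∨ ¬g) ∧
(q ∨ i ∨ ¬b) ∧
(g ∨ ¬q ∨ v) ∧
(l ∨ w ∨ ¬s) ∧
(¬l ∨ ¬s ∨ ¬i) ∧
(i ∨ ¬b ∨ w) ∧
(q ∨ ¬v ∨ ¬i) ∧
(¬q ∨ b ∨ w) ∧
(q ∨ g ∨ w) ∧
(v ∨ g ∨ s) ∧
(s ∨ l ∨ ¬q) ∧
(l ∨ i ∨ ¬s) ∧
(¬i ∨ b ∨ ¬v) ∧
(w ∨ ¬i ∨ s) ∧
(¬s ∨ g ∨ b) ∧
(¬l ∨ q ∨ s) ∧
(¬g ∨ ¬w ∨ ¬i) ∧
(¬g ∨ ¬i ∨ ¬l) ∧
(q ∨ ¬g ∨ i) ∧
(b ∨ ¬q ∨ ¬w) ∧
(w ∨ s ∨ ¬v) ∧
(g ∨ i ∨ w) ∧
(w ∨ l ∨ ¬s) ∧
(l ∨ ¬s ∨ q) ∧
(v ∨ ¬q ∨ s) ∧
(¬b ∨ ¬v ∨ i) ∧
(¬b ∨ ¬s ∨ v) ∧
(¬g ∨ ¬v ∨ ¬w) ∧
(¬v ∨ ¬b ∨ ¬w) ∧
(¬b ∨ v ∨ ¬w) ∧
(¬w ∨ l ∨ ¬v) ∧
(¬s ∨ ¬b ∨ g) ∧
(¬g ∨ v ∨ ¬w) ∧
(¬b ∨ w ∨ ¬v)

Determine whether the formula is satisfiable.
No

No, the formula is not satisfiable.

No assignment of truth values to the variables can make all 40 clauses true simultaneously.

The formula is UNSAT (unsatisfiable).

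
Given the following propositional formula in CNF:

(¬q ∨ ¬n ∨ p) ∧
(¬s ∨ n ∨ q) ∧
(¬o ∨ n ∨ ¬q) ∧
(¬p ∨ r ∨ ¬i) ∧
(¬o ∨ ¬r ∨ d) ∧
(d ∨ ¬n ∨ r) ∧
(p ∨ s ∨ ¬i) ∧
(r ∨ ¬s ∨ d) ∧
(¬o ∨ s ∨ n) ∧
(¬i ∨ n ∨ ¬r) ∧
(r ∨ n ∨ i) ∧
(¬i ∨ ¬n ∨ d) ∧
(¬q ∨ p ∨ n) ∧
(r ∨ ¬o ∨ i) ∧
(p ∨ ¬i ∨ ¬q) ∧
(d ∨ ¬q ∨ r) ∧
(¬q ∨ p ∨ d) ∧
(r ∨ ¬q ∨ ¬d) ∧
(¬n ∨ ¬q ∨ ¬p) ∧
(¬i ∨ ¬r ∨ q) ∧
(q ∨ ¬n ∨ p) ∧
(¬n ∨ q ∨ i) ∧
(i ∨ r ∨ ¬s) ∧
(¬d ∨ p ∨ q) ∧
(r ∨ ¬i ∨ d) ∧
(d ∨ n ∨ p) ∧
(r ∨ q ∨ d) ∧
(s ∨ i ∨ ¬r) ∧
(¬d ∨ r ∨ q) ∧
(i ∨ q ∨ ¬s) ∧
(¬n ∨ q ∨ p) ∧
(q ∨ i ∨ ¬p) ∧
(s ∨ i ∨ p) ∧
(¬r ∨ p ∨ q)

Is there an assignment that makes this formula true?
Yes

Yes, the formula is satisfiable.

One satisfying assignment is: d=False, p=True, s=True, n=False, r=True, o=False, q=True, i=False

Verification: With this assignment, all 34 clauses evaluate to true.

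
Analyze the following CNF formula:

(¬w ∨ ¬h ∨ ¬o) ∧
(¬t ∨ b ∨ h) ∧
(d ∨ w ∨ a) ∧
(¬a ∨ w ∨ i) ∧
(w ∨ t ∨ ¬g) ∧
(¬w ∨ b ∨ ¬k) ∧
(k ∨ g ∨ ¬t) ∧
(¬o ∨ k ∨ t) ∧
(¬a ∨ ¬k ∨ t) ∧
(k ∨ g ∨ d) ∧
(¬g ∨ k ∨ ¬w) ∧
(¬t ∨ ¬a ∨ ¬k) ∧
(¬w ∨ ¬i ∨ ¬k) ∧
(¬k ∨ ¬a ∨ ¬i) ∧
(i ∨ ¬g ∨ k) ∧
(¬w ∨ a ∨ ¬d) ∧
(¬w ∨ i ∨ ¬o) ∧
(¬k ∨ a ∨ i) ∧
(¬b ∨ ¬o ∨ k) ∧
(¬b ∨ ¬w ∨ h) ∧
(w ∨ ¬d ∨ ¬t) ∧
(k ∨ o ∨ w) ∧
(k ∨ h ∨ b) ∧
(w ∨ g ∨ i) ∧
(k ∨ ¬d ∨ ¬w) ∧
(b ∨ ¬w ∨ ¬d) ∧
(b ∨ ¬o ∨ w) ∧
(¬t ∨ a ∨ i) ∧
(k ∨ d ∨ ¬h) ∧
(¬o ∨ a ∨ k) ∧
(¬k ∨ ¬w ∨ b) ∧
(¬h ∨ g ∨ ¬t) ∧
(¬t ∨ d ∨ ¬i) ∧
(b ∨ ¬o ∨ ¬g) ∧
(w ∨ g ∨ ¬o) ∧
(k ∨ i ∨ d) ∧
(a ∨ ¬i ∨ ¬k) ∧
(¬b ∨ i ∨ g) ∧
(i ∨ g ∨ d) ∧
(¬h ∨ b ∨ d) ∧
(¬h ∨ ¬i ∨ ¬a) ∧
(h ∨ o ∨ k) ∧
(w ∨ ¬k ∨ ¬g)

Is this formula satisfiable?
No

No, the formula is not satisfiable.

No assignment of truth values to the variables can make all 43 clauses true simultaneously.

The formula is UNSAT (unsatisfiable).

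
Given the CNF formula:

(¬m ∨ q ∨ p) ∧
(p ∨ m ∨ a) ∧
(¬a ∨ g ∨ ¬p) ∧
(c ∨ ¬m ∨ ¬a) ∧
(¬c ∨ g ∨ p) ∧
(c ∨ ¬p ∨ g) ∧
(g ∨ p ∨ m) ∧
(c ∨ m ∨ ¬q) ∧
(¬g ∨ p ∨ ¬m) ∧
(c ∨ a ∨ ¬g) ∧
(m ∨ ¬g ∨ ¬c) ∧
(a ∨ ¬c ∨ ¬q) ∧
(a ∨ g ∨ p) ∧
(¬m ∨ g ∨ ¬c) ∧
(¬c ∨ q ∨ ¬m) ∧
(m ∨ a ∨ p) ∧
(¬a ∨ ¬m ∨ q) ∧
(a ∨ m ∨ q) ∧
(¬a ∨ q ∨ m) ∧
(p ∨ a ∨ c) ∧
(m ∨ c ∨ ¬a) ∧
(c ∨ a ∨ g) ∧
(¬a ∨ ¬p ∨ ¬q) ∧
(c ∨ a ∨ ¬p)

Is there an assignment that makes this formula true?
No

No, the formula is not satisfiable.

No assignment of truth values to the variables can make all 24 clauses true simultaneously.

The formula is UNSAT (unsatisfiable).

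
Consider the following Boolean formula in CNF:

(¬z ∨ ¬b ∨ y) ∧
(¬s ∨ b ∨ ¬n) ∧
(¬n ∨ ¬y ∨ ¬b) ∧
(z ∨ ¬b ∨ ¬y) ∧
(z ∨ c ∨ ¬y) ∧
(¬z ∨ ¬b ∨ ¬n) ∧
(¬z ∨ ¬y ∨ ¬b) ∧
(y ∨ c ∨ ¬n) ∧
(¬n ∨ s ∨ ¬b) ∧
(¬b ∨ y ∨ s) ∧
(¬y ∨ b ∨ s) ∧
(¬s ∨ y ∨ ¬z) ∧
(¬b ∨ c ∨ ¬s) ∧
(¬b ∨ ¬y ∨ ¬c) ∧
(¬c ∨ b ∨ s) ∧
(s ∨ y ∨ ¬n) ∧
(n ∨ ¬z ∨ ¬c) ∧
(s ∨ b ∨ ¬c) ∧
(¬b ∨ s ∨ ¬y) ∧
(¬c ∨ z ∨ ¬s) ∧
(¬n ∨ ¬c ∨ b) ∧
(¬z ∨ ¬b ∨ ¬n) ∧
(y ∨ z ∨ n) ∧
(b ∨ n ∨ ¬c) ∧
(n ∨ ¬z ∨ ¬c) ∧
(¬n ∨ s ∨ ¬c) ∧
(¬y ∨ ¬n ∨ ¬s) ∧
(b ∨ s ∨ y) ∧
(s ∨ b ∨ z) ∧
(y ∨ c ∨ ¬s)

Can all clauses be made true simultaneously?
Yes

Yes, the formula is satisfiable.

One satisfying assignment is: s=True, z=True, b=False, c=False, y=True, n=False

Verification: With this assignment, all 30 clauses evaluate to true.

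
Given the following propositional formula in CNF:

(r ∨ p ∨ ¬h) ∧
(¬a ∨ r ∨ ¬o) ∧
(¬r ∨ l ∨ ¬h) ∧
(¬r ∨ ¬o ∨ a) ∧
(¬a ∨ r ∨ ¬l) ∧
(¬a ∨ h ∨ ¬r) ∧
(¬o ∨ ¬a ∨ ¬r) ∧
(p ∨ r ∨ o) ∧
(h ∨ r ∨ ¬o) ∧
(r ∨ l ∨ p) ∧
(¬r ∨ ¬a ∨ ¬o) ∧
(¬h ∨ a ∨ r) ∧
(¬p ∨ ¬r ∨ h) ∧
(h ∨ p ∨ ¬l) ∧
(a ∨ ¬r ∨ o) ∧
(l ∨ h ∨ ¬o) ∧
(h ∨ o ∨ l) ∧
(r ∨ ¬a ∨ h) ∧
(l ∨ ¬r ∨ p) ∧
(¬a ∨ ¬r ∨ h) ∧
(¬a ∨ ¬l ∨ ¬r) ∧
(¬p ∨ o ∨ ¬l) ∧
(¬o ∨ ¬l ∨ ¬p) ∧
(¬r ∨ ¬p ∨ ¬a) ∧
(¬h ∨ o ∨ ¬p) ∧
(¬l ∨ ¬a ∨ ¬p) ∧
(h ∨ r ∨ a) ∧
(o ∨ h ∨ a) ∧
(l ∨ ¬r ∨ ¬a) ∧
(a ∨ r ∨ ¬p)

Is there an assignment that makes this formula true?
No

No, the formula is not satisfiable.

No assignment of truth values to the variables can make all 30 clauses true simultaneously.

The formula is UNSAT (unsatisfiable).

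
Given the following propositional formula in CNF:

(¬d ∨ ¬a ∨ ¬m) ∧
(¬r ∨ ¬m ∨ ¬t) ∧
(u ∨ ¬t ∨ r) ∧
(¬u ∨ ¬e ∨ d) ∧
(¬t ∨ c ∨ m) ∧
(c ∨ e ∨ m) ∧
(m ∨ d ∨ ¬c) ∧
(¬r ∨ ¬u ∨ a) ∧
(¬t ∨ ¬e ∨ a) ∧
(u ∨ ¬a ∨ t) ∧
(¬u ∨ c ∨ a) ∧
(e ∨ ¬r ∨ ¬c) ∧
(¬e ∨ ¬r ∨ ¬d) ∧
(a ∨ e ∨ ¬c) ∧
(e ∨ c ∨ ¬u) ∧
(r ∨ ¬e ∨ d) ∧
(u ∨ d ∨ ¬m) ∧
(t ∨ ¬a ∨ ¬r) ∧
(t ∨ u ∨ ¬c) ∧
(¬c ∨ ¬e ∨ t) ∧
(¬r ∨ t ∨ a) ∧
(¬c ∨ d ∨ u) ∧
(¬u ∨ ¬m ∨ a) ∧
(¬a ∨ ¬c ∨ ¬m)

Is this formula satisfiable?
Yes

Yes, the formula is satisfiable.

One satisfying assignment is: a=False, r=False, d=True, e=False, t=False, u=False, m=True, c=False

Verification: With this assignment, all 24 clauses evaluate to true.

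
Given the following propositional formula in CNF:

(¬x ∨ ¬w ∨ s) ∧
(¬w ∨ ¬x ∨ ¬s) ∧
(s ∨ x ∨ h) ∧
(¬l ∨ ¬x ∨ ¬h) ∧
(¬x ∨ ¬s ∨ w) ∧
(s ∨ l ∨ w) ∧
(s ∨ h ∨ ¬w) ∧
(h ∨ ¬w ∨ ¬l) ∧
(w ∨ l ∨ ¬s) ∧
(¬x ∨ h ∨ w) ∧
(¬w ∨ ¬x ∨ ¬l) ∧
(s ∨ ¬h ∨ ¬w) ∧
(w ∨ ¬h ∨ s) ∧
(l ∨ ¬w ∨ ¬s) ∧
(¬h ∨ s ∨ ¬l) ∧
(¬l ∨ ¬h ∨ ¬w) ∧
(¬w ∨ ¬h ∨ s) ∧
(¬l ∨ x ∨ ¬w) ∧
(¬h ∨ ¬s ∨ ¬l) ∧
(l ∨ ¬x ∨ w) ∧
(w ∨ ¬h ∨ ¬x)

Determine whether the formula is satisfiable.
Yes

Yes, the formula is satisfiable.

One satisfying assignment is: w=False, h=False, s=True, x=False, l=True

Verification: With this assignment, all 21 clauses evaluate to true.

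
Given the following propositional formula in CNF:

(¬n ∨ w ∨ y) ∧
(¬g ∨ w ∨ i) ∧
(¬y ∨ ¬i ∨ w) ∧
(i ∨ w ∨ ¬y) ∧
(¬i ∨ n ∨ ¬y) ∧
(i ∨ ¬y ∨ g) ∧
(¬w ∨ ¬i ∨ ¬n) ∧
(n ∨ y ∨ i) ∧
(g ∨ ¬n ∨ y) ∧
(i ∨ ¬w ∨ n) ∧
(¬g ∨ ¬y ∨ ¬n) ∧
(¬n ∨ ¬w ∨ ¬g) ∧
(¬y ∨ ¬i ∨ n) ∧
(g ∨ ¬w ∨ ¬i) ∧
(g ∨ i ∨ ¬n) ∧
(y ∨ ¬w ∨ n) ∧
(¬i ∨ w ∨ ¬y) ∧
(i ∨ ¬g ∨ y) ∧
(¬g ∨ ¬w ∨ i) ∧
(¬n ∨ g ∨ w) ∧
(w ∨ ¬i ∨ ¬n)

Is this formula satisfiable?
Yes

Yes, the formula is satisfiable.

One satisfying assignment is: g=False, n=False, w=False, y=False, i=True

Verification: With this assignment, all 21 clauses evaluate to true.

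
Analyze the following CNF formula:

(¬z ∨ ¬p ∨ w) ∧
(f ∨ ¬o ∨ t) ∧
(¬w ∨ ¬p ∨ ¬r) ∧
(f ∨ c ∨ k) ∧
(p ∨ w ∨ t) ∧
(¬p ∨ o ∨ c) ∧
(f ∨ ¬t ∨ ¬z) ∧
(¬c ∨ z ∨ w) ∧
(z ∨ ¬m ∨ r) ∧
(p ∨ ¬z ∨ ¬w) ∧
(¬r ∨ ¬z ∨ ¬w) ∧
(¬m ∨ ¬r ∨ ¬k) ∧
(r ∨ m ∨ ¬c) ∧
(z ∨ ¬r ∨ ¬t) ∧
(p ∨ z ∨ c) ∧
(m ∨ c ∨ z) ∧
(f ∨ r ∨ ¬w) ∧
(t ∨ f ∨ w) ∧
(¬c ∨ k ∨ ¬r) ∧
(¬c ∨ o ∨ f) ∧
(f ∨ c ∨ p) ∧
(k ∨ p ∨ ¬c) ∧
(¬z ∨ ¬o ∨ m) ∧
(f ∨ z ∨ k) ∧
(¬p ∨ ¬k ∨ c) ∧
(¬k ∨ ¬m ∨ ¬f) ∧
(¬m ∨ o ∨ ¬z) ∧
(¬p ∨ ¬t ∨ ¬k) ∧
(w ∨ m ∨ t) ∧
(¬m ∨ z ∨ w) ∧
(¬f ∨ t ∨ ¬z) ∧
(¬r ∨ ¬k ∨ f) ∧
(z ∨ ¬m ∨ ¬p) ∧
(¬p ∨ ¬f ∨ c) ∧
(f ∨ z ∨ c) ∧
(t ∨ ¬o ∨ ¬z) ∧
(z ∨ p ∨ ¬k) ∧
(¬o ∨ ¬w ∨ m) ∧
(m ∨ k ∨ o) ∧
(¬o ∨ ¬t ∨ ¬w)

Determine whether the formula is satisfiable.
Yes

Yes, the formula is satisfiable.

One satisfying assignment is: w=False, r=True, k=False, t=True, f=True, c=False, m=True, p=False, z=True, o=True

Verification: With this assignment, all 40 clauses evaluate to true.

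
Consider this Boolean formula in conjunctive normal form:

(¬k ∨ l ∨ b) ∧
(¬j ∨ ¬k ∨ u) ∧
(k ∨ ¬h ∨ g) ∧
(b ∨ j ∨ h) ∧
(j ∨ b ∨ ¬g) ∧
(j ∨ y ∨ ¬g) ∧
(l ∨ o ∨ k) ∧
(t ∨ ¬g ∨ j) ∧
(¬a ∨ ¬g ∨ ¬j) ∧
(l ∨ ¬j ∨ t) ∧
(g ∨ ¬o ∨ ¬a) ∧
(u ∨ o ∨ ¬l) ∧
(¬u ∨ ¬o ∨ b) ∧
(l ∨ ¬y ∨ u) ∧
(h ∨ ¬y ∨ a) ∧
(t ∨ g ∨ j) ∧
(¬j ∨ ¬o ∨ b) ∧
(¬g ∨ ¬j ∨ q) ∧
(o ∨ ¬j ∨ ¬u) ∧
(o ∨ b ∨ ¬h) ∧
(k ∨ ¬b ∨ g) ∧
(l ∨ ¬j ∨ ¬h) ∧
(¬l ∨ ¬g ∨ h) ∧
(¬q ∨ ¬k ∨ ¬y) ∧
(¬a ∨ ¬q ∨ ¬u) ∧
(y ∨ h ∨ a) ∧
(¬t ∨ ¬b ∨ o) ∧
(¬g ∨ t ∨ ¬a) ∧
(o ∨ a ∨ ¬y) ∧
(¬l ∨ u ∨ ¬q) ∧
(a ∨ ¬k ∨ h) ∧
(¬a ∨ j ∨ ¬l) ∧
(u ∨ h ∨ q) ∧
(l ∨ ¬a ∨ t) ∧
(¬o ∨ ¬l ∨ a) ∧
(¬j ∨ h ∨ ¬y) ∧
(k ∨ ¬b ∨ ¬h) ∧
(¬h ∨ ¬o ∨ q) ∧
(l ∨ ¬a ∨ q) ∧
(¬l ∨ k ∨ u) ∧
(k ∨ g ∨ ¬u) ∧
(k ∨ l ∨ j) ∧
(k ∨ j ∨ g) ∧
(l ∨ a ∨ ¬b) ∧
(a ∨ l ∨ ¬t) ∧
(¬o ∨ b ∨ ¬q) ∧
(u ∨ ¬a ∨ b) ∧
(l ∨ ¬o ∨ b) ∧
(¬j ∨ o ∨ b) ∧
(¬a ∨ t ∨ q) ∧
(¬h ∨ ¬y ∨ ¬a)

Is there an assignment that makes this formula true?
No

No, the formula is not satisfiable.

No assignment of truth values to the variables can make all 51 clauses true simultaneously.

The formula is UNSAT (unsatisfiable).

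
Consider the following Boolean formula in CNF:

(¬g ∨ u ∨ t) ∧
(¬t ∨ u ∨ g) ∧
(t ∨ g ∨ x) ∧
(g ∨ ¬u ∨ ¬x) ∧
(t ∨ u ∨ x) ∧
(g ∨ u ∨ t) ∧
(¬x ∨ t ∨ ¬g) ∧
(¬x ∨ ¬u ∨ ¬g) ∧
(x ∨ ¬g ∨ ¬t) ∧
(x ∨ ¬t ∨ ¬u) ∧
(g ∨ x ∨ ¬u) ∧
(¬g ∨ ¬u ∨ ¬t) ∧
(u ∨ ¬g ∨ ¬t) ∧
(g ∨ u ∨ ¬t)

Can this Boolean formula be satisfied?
Yes

Yes, the formula is satisfiable.

One satisfying assignment is: g=True, u=True, x=False, t=False

Verification: With this assignment, all 14 clauses evaluate to true.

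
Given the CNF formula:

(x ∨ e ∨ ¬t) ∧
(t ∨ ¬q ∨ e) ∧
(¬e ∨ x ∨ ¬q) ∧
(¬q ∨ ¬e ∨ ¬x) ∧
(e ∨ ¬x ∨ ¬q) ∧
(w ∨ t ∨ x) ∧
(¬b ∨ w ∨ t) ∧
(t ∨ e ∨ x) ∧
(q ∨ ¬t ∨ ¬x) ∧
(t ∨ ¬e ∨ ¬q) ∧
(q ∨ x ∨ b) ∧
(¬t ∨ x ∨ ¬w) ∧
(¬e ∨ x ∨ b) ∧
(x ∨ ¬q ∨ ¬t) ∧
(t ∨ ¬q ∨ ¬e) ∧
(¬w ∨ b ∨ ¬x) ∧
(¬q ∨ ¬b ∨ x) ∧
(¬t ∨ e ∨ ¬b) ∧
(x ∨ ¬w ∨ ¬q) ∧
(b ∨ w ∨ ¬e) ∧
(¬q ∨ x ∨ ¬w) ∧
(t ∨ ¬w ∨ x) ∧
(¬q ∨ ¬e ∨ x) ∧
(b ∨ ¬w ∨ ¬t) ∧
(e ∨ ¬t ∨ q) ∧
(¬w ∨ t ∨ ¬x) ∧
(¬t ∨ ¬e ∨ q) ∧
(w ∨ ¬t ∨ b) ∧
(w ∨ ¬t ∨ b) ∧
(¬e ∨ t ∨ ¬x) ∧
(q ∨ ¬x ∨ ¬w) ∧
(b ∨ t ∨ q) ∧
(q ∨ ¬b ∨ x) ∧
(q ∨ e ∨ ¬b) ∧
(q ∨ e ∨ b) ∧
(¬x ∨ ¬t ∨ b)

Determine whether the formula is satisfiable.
No

No, the formula is not satisfiable.

No assignment of truth values to the variables can make all 36 clauses true simultaneously.

The formula is UNSAT (unsatisfiable).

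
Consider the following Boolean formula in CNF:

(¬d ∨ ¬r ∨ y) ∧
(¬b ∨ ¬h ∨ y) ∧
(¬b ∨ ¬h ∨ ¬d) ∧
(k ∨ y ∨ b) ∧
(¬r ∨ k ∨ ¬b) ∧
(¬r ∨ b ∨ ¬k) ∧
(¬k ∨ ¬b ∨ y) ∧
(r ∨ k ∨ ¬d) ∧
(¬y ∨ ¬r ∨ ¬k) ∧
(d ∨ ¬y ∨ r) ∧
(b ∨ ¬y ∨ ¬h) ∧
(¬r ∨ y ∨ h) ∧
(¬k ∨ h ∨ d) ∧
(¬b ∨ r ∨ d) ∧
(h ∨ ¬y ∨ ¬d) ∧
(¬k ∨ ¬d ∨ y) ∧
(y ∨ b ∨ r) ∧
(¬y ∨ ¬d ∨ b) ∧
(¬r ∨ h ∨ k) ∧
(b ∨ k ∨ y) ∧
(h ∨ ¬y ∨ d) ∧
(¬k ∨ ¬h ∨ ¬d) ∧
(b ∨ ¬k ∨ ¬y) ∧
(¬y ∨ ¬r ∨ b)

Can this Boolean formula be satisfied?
No

No, the formula is not satisfiable.

No assignment of truth values to the variables can make all 24 clauses true simultaneously.

The formula is UNSAT (unsatisfiable).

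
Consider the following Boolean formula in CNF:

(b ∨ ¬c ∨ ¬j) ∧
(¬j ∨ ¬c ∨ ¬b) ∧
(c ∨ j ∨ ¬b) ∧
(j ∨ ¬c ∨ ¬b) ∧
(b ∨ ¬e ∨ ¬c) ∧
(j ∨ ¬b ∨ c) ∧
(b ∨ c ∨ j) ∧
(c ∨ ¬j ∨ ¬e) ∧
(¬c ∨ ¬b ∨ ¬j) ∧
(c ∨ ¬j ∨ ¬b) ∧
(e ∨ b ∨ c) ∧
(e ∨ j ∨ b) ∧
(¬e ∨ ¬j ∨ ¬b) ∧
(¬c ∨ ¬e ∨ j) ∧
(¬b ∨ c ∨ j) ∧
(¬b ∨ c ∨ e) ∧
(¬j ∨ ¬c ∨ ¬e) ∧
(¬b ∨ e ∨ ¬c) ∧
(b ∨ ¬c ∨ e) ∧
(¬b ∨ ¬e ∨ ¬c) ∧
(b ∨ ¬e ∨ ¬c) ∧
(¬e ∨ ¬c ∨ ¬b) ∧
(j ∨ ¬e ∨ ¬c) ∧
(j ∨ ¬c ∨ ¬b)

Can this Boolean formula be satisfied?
No

No, the formula is not satisfiable.

No assignment of truth values to the variables can make all 24 clauses true simultaneously.

The formula is UNSAT (unsatisfiable).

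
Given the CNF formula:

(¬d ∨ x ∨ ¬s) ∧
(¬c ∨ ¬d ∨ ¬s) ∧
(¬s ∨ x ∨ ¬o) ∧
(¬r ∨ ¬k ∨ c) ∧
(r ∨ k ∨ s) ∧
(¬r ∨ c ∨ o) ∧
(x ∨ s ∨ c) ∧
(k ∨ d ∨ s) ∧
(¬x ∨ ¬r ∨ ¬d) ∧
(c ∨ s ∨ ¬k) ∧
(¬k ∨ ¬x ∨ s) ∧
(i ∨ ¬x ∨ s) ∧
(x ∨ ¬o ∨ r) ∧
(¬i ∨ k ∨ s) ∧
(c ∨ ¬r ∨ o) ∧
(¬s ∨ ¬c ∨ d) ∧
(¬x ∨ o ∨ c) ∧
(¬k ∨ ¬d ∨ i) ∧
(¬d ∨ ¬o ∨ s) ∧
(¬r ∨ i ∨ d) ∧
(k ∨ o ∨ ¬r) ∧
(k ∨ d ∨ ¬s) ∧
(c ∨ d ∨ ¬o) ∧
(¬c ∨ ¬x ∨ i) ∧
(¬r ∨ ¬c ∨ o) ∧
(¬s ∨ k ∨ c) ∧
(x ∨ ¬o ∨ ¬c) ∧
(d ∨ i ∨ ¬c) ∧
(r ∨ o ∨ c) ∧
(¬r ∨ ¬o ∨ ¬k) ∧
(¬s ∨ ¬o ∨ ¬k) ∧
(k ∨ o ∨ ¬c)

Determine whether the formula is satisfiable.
Yes

Yes, the formula is satisfiable.

One satisfying assignment is: k=True, i=True, o=False, s=False, r=False, d=False, x=False, c=True

Verification: With this assignment, all 32 clauses evaluate to true.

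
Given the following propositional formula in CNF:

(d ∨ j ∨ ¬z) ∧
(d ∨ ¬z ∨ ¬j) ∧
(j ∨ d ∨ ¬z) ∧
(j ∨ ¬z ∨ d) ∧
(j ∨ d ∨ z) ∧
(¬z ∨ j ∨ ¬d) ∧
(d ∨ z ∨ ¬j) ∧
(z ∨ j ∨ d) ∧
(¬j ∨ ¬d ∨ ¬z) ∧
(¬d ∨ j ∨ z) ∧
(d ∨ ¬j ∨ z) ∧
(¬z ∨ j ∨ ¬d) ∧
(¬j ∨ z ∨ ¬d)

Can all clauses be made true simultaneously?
No

No, the formula is not satisfiable.

No assignment of truth values to the variables can make all 13 clauses true simultaneously.

The formula is UNSAT (unsatisfiable).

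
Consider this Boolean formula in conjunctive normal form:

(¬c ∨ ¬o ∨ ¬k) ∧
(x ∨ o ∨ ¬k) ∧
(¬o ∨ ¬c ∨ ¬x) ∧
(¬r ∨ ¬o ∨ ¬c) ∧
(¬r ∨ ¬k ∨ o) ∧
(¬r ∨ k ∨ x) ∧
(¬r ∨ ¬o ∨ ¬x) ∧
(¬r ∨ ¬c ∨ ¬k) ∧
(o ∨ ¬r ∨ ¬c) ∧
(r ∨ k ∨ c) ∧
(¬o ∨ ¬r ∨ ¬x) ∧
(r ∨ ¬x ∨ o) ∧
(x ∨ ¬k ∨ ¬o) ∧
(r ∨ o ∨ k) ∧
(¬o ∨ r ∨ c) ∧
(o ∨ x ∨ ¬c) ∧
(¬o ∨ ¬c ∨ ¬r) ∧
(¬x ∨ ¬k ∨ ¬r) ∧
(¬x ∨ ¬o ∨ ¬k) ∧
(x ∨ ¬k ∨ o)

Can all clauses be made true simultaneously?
Yes

Yes, the formula is satisfiable.

One satisfying assignment is: c=False, k=False, x=True, o=False, r=True

Verification: With this assignment, all 20 clauses evaluate to true.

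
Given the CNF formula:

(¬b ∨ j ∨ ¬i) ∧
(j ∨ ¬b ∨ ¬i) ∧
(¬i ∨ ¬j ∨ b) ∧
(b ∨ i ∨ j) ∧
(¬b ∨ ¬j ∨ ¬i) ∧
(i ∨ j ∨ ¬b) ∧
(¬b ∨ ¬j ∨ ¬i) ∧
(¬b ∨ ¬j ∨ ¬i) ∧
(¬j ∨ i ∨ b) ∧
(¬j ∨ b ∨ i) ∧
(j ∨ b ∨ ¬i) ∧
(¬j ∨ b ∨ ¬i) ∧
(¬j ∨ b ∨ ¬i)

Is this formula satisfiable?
Yes

Yes, the formula is satisfiable.

One satisfying assignment is: b=True, i=False, j=True

Verification: With this assignment, all 13 clauses evaluate to true.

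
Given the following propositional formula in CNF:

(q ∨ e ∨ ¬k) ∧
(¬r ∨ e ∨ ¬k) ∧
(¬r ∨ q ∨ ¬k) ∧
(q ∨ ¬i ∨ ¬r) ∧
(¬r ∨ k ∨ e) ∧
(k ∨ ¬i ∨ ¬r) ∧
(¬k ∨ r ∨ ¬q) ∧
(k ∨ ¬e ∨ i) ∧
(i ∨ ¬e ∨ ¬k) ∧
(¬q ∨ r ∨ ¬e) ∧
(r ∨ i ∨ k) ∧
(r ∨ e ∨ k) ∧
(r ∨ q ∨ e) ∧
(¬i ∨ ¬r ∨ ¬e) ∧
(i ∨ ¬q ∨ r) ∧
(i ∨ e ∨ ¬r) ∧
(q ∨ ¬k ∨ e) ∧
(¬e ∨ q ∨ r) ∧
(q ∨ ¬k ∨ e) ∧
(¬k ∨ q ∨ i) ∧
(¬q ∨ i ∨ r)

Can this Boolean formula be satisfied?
No

No, the formula is not satisfiable.

No assignment of truth values to the variables can make all 21 clauses true simultaneously.

The formula is UNSAT (unsatisfiable).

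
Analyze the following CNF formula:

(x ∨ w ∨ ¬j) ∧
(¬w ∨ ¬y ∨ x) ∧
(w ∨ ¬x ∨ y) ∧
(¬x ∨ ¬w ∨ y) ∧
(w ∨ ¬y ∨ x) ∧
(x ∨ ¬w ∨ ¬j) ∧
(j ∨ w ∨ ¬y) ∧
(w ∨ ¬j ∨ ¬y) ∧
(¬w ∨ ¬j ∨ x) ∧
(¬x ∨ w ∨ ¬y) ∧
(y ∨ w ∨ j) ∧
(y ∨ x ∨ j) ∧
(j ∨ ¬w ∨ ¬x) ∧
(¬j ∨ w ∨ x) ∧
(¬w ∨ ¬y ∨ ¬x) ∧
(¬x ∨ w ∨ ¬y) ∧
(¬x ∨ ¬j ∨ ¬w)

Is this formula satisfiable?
No

No, the formula is not satisfiable.

No assignment of truth values to the variables can make all 17 clauses true simultaneously.

The formula is UNSAT (unsatisfiable).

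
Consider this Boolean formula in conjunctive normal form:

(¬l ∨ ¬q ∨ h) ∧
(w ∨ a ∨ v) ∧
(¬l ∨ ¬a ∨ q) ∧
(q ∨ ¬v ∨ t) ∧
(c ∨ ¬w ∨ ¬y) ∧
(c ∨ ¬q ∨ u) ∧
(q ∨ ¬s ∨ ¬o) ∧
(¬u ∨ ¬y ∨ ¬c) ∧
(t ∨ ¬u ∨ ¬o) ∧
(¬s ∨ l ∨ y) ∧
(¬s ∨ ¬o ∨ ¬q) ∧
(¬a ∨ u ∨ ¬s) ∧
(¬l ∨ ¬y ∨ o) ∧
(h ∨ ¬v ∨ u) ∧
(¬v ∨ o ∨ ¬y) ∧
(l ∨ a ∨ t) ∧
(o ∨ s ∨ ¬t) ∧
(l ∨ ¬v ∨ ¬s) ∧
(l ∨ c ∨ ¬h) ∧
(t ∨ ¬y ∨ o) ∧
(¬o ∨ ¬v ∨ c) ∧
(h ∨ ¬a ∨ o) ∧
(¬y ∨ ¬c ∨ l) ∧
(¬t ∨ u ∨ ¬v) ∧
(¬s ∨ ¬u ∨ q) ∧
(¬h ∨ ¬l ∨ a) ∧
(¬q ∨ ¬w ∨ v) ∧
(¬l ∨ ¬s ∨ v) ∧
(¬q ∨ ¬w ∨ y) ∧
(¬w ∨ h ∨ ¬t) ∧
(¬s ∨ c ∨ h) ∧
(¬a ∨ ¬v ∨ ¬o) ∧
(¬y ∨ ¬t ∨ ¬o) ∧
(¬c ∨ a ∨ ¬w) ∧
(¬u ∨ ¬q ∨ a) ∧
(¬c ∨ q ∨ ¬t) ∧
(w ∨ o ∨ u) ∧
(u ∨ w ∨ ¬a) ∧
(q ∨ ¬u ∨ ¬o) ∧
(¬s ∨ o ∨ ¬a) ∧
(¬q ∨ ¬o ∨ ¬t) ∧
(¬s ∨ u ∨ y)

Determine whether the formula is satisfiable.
Yes

Yes, the formula is satisfiable.

One satisfying assignment is: y=False, v=False, u=False, c=False, s=False, q=False, h=False, w=True, o=False, t=False, l=True, a=False

Verification: With this assignment, all 42 clauses evaluate to true.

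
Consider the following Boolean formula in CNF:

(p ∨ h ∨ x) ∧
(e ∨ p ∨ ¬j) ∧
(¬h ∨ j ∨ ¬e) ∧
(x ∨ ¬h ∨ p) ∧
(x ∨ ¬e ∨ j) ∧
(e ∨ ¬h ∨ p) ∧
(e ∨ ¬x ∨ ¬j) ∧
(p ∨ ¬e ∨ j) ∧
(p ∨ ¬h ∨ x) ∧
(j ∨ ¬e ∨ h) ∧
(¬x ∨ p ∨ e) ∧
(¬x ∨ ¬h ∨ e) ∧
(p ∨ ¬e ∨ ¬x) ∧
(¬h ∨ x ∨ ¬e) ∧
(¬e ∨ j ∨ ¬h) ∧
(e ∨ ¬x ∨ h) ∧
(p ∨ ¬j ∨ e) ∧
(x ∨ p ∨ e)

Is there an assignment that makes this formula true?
Yes

Yes, the formula is satisfiable.

One satisfying assignment is: x=False, e=False, j=False, p=True, h=False

Verification: With this assignment, all 18 clauses evaluate to true.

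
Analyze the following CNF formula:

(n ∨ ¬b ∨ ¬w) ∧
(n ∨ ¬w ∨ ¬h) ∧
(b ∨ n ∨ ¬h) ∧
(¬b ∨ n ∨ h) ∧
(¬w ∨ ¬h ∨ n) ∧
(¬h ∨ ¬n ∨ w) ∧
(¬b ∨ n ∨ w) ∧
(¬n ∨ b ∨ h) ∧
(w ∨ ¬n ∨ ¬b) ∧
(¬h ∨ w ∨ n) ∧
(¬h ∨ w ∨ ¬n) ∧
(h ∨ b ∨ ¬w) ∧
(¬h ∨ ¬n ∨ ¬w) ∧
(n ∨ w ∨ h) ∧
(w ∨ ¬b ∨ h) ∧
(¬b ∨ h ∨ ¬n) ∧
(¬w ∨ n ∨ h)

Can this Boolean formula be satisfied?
No

No, the formula is not satisfiable.

No assignment of truth values to the variables can make all 17 clauses true simultaneously.

The formula is UNSAT (unsatisfiable).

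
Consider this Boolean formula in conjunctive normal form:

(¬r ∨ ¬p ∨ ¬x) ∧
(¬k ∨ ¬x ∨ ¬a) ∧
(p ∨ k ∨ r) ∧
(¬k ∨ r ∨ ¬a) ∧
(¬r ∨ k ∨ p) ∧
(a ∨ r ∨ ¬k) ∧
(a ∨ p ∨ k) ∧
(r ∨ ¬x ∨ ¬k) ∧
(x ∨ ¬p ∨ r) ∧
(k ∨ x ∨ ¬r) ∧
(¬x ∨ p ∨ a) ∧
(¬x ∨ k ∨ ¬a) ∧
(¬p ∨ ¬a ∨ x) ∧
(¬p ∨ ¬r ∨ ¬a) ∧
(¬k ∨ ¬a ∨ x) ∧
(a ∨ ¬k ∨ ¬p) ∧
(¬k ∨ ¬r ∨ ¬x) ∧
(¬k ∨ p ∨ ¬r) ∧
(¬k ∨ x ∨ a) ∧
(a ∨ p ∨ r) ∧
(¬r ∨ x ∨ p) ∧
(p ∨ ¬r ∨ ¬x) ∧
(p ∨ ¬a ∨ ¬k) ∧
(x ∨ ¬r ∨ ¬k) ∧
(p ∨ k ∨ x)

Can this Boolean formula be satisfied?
Yes

Yes, the formula is satisfiable.

One satisfying assignment is: x=True, r=False, p=True, k=False, a=False

Verification: With this assignment, all 25 clauses evaluate to true.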